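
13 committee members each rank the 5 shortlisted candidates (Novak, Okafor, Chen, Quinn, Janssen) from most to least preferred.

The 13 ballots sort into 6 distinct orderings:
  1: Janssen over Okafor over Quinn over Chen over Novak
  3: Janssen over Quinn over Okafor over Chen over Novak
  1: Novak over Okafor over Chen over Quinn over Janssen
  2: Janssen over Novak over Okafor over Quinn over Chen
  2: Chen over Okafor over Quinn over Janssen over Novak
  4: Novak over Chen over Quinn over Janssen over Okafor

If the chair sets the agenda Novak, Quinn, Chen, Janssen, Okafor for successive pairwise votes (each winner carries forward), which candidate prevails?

Janssen

Round 1: Novak vs Quinn — 7–6, Novak advances.
Round 2: Novak vs Chen — 7–6, Novak advances.
Round 3: Novak vs Janssen — 5–8, Janssen advances.
Round 4: Janssen vs Okafor — 10–3, Janssen advances.
The agenda winner is Janssen.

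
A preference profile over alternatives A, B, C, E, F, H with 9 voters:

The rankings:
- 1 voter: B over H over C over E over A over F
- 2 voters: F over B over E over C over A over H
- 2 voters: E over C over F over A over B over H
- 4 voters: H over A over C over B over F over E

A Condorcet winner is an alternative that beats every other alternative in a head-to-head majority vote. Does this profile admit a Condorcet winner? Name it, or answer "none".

none

Pairwise majorities:
A vs B: 2+4 = 6 for A, 3 for B — A by 6–3.
A vs C: A preferred on 4 ballots; C wins 5–4.
A vs E: A preferred on 4 ballots; E wins 5–4.
A vs F: 5 to 4, A.
A vs H: 2+2 = 4 for A, 5 for H — H by 5–4.
B vs C: B is ranked higher on 1+2 = 3 ballots, C on 6. C wins 6–3.
B vs E: B is ranked higher on 1+2+4 = 7 ballots, E on 2. B wins 7–2.
B vs F: 1+4 = 5 for B, 4 for F — B by 5–4.
B vs H: 1+2+2 = 5 for B, 4 for H — B by 5–4.
C vs E: C preferred on 1+4 = 5 ballots; C wins 5–4.
C vs F: C is ranked higher on 1+2+4 = 7 ballots, F on 2. C wins 7–2.
C vs H: C preferred on 2+2 = 4 ballots; H wins 5–4.
E vs F: E is ranked higher on 1+2 = 3 ballots, F on 6. F wins 6–3.
E vs H: 2+2 = 4 for E, 5 for H — H by 5–4.
F vs H: 2+2 = 4 for F, 5 for H — H by 5–4.
Every alternative loses at least once (A loses to C; B loses to A; C loses to H; E loses to B; F loses to A; H loses to B). The majority relation contains the cycle A > B > E > A, so there is no Condorcet winner.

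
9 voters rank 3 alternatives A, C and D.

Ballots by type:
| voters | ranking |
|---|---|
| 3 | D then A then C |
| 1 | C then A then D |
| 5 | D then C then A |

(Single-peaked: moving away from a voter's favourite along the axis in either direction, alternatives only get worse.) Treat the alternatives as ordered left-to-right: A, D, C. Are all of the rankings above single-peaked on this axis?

no

Axis positions: A=1, D=2, C=3.
Type 1 (peak D at position 2): ranking walks positions 2-1-3, expanding outward from the peak — single-peaked.
Type 2: ranking walks positions 3-1-2; A is ranked above D even though D lies between A and the peak C on the axis — preferences dip and rise again. Not single-peaked.
Type 3 (peak D at position 2): ranking walks positions 2-3-1, expanding outward from the peak — single-peaked.
Type 2 violates single-peakedness, so the profile is not single-peaked on this axis.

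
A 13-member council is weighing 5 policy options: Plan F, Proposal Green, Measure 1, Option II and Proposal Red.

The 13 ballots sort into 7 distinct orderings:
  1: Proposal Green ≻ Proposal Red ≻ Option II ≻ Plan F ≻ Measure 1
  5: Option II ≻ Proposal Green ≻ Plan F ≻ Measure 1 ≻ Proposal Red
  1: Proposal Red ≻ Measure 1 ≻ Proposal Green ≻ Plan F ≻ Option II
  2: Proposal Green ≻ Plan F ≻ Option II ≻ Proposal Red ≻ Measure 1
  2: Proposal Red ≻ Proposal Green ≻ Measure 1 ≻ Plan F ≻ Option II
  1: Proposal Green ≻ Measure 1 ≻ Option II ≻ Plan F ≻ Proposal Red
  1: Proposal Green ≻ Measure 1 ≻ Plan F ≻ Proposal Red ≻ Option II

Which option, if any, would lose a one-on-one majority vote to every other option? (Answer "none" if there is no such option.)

Proposal Red

Head-to-head results (13 council members):
Plan F vs Proposal Green: 0 for Plan F, 13 for Proposal Green — Proposal Green by 13–0.
Plan F vs Measure 1: Plan F preferred on 1+5+2 = 8 ballots; Plan F wins 8–5.
Plan F vs Option II: Option II, 7–6.
Plan F vs Proposal Red: 9 to 4, Plan F.
Proposal Green vs Measure 1: Proposal Green preferred on 1+5+2+2+1+1 = 12 ballots; Proposal Green wins 12–1.
Proposal Green vs Option II: 1+1+2+2+1+1 = 8 for Proposal Green, 5 for Option II — Proposal Green by 8–5.
Proposal Green vs Proposal Red: 10 to 3, Proposal Green.
Measure 1 vs Option II: 5 to 8, Option II.
Measure 1 vs Proposal Red: 5+1+1 = 7 for Measure 1, 6 for Proposal Red — Measure 1 by 7–6.
Option II vs Proposal Red: Option II wins 8–5.
Proposal Red is beaten in every head-to-head and is the Condorcet loser.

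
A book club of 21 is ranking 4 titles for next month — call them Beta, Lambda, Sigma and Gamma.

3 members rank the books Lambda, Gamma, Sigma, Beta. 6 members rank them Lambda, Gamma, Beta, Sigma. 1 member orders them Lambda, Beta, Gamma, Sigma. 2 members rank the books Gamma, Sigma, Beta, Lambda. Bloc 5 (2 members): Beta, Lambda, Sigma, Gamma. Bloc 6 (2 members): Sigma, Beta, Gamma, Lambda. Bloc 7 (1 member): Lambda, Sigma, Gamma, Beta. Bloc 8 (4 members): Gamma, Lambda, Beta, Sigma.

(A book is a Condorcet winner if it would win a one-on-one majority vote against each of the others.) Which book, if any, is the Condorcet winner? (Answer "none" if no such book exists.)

Head-to-head results (21 members):
Beta vs Lambda: 6 to 15, Lambda.
Beta vs Sigma: Beta is ranked higher on 6+1+2+4 = 13 ballots, Sigma on 8. Beta wins 13–8.
Beta vs Gamma: Gamma wins 16–5.
Lambda vs Sigma: Lambda is ranked higher on 3+6+1+2+1+4 = 17 ballots, Sigma on 4. Lambda wins 17–4.
Lambda vs Gamma: Lambda wins 13–8.
Sigma vs Gamma: Gamma, 16–5.
Lambda defeats every rival head-to-head and is the Condorcet winner.

Lambda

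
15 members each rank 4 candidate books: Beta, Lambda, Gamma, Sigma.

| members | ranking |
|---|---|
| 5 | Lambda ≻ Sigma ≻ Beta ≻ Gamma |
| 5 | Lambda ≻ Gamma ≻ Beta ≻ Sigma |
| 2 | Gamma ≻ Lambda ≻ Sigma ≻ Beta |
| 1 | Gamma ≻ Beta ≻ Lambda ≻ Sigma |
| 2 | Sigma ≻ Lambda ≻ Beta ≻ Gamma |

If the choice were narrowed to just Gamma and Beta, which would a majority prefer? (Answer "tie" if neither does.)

Ballots ranking Gamma above Beta: 5 + 2 + 1 = 8.
Ballots ranking Beta above Gamma: 15 − 8 = 7.
Gamma wins the head-to-head 8–7.

Gamma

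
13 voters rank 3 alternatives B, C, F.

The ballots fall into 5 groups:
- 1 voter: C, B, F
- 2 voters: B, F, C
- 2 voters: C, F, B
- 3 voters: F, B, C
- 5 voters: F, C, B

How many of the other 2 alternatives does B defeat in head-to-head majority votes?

0

B against each rival (13 voters):
B vs C: C, 8–5.
B vs F: B preferred on 1+2 = 3 ballots; F wins 10–3.
B beats no one; loses to C, F — 0 pairwise wins.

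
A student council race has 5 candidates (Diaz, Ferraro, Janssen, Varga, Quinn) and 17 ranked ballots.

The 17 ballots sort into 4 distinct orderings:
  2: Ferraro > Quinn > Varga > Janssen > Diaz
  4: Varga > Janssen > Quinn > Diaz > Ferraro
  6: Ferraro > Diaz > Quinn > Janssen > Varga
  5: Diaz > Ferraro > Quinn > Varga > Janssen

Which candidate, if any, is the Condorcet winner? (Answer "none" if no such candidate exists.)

Diaz

Head-to-head results (17 voters):
Diaz vs Ferraro: 4+5 = 9 for Diaz, 8 for Ferraro — Diaz by 9–8.
Diaz vs Janssen: 11 to 6, Diaz.
Diaz vs Varga: Diaz preferred on 6+5 = 11 ballots; Diaz wins 11–6.
Diaz vs Quinn: 6+5 = 11 for Diaz, 6 for Quinn — Diaz by 11–6.
Ferraro vs Janssen: Ferraro is ranked higher on 2+6+5 = 13 ballots, Janssen on 4. Ferraro wins 13–4.
Ferraro vs Varga: Ferraro preferred on 2+6+5 = 13 ballots; Ferraro wins 13–4.
Ferraro vs Quinn: 2+6+5 = 13 for Ferraro, 4 for Quinn — Ferraro by 13–4.
Janssen vs Varga: Janssen is ranked higher on 6 ballots, Varga on 11. Varga wins 11–6.
Janssen vs Quinn: Janssen is ranked higher on 4 ballots, Quinn on 13. Quinn wins 13–4.
Varga vs Quinn: Varga is ranked higher on 4 ballots, Quinn on 13. Quinn wins 13–4.
Diaz wins every pairwise contest, so Diaz is the Condorcet winner.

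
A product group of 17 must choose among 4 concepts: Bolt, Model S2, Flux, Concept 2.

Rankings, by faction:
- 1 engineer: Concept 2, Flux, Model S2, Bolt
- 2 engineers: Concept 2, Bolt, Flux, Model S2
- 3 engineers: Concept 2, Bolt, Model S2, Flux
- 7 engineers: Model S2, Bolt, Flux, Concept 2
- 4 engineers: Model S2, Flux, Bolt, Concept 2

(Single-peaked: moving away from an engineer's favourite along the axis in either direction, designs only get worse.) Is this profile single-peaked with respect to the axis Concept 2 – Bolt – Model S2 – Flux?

no

Axis positions: Concept 2=1, Bolt=2, Model S2=3, Flux=4.
Faction 1: ranking walks positions 1-4-3-2; Flux is ranked above Bolt even though Bolt lies between Flux and the peak Concept 2 on the axis — preferences dip and rise again. Not single-peaked.
Faction 2: ranking walks positions 1-2-4-3; Flux is ranked above Model S2 even though Model S2 lies between Flux and the peak Concept 2 on the axis — preferences dip and rise again. Not single-peaked.
Faction 3 (peak Concept 2 at position 1): ranking walks positions 1-2-3-4, expanding outward from the peak — single-peaked.
Faction 4 (peak Model S2 at position 3): ranking walks positions 3-2-4-1, expanding outward from the peak — single-peaked.
Faction 5 (peak Model S2 at position 3): ranking walks positions 3-4-2-1, expanding outward from the peak — single-peaked.
Faction 1 violates single-peakedness, so the profile is not single-peaked on this axis.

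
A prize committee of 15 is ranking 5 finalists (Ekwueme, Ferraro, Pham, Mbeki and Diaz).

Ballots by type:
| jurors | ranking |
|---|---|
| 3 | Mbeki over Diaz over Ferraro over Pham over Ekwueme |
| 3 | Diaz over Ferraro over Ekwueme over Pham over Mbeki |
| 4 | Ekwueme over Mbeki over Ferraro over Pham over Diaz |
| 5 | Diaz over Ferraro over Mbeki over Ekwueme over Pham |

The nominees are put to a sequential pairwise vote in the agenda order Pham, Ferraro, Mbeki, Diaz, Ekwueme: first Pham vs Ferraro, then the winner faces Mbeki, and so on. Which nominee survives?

Round 1: Pham vs Ferraro — 0–15, Ferraro advances.
Round 2: Ferraro vs Mbeki — 8–7, Ferraro advances.
Round 3: Ferraro vs Diaz — 4–11, Diaz advances.
Round 4: Diaz vs Ekwueme — 11–4, Diaz advances.
Diaz survives the agenda.

Diaz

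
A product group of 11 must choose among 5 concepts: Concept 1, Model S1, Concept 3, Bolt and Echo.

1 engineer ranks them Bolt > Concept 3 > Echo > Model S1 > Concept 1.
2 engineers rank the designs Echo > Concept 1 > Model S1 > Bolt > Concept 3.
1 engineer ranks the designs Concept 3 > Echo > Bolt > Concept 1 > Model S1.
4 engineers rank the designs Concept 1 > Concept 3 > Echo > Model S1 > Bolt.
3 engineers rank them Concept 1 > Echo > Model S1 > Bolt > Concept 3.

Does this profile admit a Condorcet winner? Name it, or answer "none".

Check each pair by majority over 11 ballots:
Concept 1–Model S1: Concept 1 10–1.
Concept 1–Concept 3: Concept 1 9–2.
Concept 1–Bolt: Concept 1 9–2.
Concept 1–Echo: Concept 1 7–4.
Model S1–Concept 3: Concept 3 6–5.
Model S1–Bolt: Model S1 9–2.
Model S1 vs Echo: Echo wins 11–0.
Concept 3–Bolt: Bolt 6–5.
Concept 3 vs Echo: Concept 3, 6–5.
Bolt–Echo: Echo 10–1.
Concept 1 defeats every rival head-to-head and is the Condorcet winner.

Concept 1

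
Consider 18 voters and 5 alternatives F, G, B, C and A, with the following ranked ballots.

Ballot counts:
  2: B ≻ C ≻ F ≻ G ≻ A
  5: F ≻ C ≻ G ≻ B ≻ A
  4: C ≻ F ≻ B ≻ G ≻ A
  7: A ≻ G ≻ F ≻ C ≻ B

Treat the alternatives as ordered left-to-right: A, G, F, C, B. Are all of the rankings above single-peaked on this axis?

Axis positions: A=1, G=2, F=3, C=4, B=5.
Ballot type 1 (peak B at position 5): ranking walks positions 5-4-3-2-1, expanding outward from the peak — single-peaked.
Ballot type 2 (peak F at position 3): ranking walks positions 3-4-2-5-1, expanding outward from the peak — single-peaked.
Ballot type 3 (peak C at position 4): ranking walks positions 4-3-5-2-1, expanding outward from the peak — single-peaked.
Ballot type 4 (peak A at position 1): ranking walks positions 1-2-3-4-5, expanding outward from the peak — single-peaked.
Every ranking is single-peaked on this axis.

yes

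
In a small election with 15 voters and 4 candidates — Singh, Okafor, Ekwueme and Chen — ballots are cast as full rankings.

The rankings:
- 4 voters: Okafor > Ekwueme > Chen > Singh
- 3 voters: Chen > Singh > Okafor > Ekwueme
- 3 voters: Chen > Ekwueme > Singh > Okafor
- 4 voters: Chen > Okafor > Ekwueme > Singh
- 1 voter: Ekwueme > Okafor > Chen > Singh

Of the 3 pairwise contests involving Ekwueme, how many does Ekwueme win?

Ekwueme against each rival (15 voters):
Ekwueme–Singh: Ekwueme 12–3.
Ekwueme vs Okafor: 4 to 11, Okafor.
Ekwueme vs Chen: 4+1 = 5 for Ekwueme, 10 for Chen — Chen by 10–5.
Ekwueme beats Singh; loses to Okafor, Chen — 1 pairwise win.

1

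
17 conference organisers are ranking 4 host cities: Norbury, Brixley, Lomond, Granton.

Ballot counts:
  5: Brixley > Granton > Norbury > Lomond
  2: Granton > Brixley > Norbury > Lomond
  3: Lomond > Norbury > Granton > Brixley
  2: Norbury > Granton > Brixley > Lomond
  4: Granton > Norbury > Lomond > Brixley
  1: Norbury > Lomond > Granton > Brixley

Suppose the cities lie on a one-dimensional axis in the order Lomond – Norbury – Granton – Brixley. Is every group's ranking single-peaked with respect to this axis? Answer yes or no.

yes

Axis positions: Lomond=1, Norbury=2, Granton=3, Brixley=4.
Group 1 (peak Brixley at position 4): ranking walks positions 4-3-2-1, expanding outward from the peak — single-peaked.
Group 2 (peak Granton at position 3): ranking walks positions 3-4-2-1, expanding outward from the peak — single-peaked.
Group 3 (peak Lomond at position 1): ranking walks positions 1-2-3-4, expanding outward from the peak — single-peaked.
Group 4 (peak Norbury at position 2): ranking walks positions 2-3-4-1, expanding outward from the peak — single-peaked.
Group 5 (peak Granton at position 3): ranking walks positions 3-2-1-4, expanding outward from the peak — single-peaked.
Group 6 (peak Norbury at position 2): ranking walks positions 2-1-3-4, expanding outward from the peak — single-peaked.
Every ranking is single-peaked on this axis.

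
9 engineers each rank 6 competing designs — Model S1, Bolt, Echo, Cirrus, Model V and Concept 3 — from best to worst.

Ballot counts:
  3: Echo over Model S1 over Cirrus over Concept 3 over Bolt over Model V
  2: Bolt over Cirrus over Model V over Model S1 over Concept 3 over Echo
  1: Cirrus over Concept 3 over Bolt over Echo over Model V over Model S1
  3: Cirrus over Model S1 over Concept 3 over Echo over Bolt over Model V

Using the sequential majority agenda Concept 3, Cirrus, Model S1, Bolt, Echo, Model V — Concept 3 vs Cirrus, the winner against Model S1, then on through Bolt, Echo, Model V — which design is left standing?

Cirrus

Round 1: Concept 3 vs Cirrus — 0–9, Cirrus advances.
Round 2: Cirrus vs Model S1 — 6–3, Cirrus advances.
Round 3: Cirrus vs Bolt — 7–2, Cirrus advances.
Round 4: Cirrus vs Echo — 6–3, Cirrus advances.
Round 5: Cirrus vs Model V — 9–0, Cirrus advances.
Cirrus survives the agenda.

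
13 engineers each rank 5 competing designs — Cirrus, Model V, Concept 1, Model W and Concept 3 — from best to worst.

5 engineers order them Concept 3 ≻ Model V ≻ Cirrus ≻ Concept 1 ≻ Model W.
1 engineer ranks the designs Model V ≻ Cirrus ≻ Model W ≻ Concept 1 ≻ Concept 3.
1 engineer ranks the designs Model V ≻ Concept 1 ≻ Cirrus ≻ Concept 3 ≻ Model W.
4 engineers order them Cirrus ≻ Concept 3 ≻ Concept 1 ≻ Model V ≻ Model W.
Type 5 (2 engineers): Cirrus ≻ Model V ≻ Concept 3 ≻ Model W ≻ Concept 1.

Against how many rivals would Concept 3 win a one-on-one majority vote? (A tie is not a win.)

3

Concept 3 against each rival (13 engineers):
Concept 3 vs Cirrus: Concept 3 preferred on 5 ballots; Cirrus wins 8–5.
Concept 3 vs Model V: 5+4 = 9 for Concept 3, 4 for Model V — Concept 3 by 9–4.
Concept 3 vs Concept 1: Concept 3 is ranked higher on 5+4+2 = 11 ballots, Concept 1 on 2. Concept 3 wins 11–2.
Concept 3 vs Model W: 5+1+4+2 = 12 for Concept 3, 1 for Model W — Concept 3 by 12–1.
Concept 3 beats Model V, Concept 1, Model W; loses to Cirrus — 3 pairwise wins.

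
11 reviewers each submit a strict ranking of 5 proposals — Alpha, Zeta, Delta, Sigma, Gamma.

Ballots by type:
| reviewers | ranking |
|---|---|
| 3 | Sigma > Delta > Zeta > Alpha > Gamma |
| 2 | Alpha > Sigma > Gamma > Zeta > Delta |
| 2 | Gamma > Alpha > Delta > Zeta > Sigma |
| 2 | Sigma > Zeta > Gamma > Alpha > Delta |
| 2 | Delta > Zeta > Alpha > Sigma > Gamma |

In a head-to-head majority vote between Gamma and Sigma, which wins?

Sigma

Ballots ranking Gamma above Sigma: 2.
Ballots ranking Sigma above Gamma: 11 − 2 = 9.
Sigma wins the head-to-head 9–2.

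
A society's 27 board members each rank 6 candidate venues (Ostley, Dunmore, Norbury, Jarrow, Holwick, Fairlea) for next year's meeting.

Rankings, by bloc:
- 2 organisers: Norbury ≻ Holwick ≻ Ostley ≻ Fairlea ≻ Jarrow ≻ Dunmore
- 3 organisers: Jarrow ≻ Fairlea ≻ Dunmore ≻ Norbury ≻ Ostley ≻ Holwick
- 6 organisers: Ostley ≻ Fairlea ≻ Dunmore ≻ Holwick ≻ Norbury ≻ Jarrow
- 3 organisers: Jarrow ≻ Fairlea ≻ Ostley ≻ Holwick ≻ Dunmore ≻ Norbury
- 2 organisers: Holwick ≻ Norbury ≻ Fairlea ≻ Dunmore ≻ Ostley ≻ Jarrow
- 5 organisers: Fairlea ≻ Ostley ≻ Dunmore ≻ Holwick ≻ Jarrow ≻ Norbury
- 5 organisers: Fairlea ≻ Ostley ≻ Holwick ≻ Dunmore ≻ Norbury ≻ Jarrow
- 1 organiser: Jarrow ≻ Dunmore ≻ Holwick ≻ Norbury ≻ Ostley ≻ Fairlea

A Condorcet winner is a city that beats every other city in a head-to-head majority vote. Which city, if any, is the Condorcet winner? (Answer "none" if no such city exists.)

Head-to-head results (27 organisers):
Ostley vs Dunmore: 21 to 6, Ostley.
Ostley vs Norbury: 6+3+5+5 = 19 for Ostley, 8 for Norbury — Ostley by 19–8.
Ostley vs Jarrow: Ostley is ranked higher on 2+6+2+5+5 = 20 ballots, Jarrow on 7. Ostley wins 20–7.
Ostley vs Holwick: 22 to 5, Ostley.
Ostley vs Fairlea: Ostley preferred on 2+6+1 = 9 ballots; Fairlea wins 18–9.
Dunmore vs Norbury: 3+6+3+5+5+1 = 23 for Dunmore, 4 for Norbury — Dunmore by 23–4.
Dunmore vs Jarrow: Dunmore is ranked higher on 6+2+5+5 = 18 ballots, Jarrow on 9. Dunmore wins 18–9.
Dunmore vs Holwick: 15 to 12, Dunmore.
Dunmore vs Fairlea: 1 to 26, Fairlea.
Norbury vs Jarrow: Norbury is ranked higher on 2+6+2+5 = 15 ballots, Jarrow on 12. Norbury wins 15–12.
Norbury vs Holwick: 5 to 22, Holwick.
Norbury vs Fairlea: Norbury preferred on 2+2+1 = 5 ballots; Fairlea wins 22–5.
Jarrow vs Holwick: 7 to 20, Holwick.
Jarrow vs Fairlea: 7 to 20, Fairlea.
Holwick vs Fairlea: Holwick is ranked higher on 2+2+1 = 5 ballots, Fairlea on 22. Fairlea wins 22–5.
Fairlea beats each of Ostley, Dunmore, Norbury, Jarrow, Holwick — Fairlea is the Condorcet winner.

Fairlea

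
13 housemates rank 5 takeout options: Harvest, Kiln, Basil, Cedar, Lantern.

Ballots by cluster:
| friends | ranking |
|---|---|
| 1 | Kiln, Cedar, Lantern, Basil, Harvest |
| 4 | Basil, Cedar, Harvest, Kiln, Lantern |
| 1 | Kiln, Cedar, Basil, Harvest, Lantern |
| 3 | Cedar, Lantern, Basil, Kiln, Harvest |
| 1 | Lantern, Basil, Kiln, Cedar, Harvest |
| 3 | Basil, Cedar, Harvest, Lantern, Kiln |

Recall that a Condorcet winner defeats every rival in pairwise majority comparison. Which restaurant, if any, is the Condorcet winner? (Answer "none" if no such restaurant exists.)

Head-to-head results (13 friends):
Harvest vs Kiln: Harvest, 7–6.
Harvest–Basil: Basil 13–0.
Harvest–Cedar: Cedar 13–0.
Harvest vs Lantern: Harvest wins 8–5.
Kiln vs Basil: Basil wins 11–2.
Kiln–Cedar: Cedar 10–3.
Kiln vs Lantern: Lantern wins 7–6.
Basil vs Cedar: Basil, 8–5.
Basil vs Lantern: Basil, 8–5.
Cedar–Lantern: Cedar 12–1.
Only Basil has no losses; Basil is the Condorcet winner.

Basil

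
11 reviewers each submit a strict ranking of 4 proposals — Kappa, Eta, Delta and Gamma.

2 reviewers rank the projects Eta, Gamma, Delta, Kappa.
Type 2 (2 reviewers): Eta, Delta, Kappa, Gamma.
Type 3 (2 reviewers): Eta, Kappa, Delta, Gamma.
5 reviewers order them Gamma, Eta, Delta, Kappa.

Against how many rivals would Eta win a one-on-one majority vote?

Eta against each rival (11 reviewers):
Eta vs Kappa: 11 to 0, Eta.
Eta vs Delta: Eta wins 11–0.
Eta vs Gamma: Eta preferred on 2+2+2 = 6 ballots; Eta wins 6–5.
Eta beats Kappa, Delta, Gamma — 3 pairwise wins.

3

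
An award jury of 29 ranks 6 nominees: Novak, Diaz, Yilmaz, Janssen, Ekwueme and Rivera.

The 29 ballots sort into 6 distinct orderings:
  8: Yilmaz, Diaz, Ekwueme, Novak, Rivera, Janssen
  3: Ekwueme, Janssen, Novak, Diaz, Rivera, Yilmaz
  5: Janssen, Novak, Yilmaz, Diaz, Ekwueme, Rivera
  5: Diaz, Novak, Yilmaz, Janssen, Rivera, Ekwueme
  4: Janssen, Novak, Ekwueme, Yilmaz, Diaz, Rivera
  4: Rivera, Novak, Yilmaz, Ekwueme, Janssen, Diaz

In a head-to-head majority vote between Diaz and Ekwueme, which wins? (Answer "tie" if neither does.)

Diaz

Ballots ranking Diaz above Ekwueme: 8 + 5 + 5 = 18.
Ballots ranking Ekwueme above Diaz: 29 − 18 = 11.
Diaz wins the head-to-head 18–11.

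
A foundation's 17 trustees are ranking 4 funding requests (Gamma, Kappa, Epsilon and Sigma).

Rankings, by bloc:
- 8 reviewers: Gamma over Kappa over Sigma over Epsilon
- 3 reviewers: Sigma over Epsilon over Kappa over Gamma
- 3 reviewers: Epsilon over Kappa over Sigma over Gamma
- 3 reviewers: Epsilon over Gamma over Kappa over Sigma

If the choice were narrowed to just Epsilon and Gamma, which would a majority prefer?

Ballots ranking Epsilon above Gamma: 3 + 3 + 3 = 9.
Ballots ranking Gamma above Epsilon: 17 − 9 = 8.
Epsilon wins the head-to-head 9–8.

Epsilon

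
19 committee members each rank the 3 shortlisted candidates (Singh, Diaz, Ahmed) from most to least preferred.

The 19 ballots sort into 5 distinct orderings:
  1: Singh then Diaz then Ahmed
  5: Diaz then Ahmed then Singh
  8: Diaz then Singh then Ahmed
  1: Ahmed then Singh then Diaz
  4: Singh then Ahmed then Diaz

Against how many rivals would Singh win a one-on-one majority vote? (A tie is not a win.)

1

Singh against each rival (19 committee members):
Singh vs Diaz: 6 to 13, Diaz.
Singh vs Ahmed: Singh preferred on 1+8+4 = 13 ballots; Singh wins 13–6.
Singh beats Ahmed; loses to Diaz — 1 pairwise win.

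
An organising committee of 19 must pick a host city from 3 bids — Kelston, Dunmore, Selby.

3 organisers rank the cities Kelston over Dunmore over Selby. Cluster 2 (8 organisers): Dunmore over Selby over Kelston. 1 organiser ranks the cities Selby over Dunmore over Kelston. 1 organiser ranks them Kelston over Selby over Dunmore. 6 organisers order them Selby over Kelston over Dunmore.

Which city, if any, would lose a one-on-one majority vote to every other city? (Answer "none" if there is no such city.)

none

Head-to-head results (19 organisers):
Kelston vs Dunmore: Kelston preferred on 3+1+6 = 10 ballots; Kelston wins 10–9.
Kelston vs Selby: Selby, 15–4.
Dunmore–Selby: Dunmore 11–8.
No city is winless: Kelston beats Dunmore; Dunmore beats Selby; Selby beats Kelston. There is no Condorcet loser.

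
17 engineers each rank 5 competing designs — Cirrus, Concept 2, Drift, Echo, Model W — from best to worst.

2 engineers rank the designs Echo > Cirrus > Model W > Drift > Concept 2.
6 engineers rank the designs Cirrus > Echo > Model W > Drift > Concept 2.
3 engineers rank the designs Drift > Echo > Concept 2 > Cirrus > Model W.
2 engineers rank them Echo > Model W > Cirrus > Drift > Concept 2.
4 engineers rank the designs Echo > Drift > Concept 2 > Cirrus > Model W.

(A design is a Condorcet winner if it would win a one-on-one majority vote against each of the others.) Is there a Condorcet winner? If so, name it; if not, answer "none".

Head-to-head results (17 engineers):
Cirrus vs Concept 2: 10 to 7, Cirrus.
Cirrus vs Drift: Cirrus is ranked higher on 2+6+2 = 10 ballots, Drift on 7. Cirrus wins 10–7.
Cirrus vs Echo: 6 to 11, Echo.
Cirrus vs Model W: Cirrus preferred on 2+6+3+4 = 15 ballots; Cirrus wins 15–2.
Concept 2 vs Drift: Concept 2 preferred on 0 ballots; Drift wins 17–0.
Concept 2 vs Echo: Concept 2 preferred on 0 ballots; Echo wins 17–0.
Concept 2 vs Model W: Concept 2 is ranked higher on 3+4 = 7 ballots, Model W on 10. Model W wins 10–7.
Drift vs Echo: Drift is ranked higher on 3 ballots, Echo on 14. Echo wins 14–3.
Drift vs Model W: Drift is ranked higher on 3+4 = 7 ballots, Model W on 10. Model W wins 10–7.
Echo vs Model W: 17 to 0, Echo.
Echo wins every pairwise contest, so Echo is the Condorcet winner.

Echo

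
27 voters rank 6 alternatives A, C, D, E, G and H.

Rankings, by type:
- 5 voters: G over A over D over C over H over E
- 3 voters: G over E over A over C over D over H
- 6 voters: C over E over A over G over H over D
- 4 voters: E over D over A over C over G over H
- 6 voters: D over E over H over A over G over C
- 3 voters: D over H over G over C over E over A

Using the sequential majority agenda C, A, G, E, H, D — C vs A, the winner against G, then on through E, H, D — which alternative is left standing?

D

Round 1: C vs A — 9–18, A advances.
Round 2: A vs G — 16–11, A advances.
Round 3: A vs E — 5–22, E advances.
Round 4: E vs H — 19–8, E advances.
Round 5: E vs D — 13–14, D advances.
The agenda winner is D.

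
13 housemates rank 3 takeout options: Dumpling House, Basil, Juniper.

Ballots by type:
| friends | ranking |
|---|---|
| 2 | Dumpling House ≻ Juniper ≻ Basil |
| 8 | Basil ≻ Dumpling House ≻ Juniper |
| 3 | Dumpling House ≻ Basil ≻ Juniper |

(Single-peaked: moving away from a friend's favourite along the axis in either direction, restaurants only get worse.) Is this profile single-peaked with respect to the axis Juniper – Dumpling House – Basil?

yes

Axis positions: Juniper=1, Dumpling House=2, Basil=3.
Type 1 (peak Dumpling House at position 2): ranking walks positions 2-1-3, expanding outward from the peak — single-peaked.
Type 2 (peak Basil at position 3): ranking walks positions 3-2-1, expanding outward from the peak — single-peaked.
Type 3 (peak Dumpling House at position 2): ranking walks positions 2-3-1, expanding outward from the peak — single-peaked.
Every ranking is single-peaked on this axis.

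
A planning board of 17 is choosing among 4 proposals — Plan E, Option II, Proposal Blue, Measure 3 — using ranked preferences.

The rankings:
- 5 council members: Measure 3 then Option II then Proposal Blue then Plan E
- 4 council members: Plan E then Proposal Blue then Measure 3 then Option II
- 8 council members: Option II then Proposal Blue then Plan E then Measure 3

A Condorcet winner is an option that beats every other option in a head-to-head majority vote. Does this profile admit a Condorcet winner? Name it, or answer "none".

none

Pairwise majorities:
Plan E vs Option II: Option II, 13–4.
Plan E vs Proposal Blue: 4 for Plan E, 13 for Proposal Blue — Proposal Blue by 13–4.
Plan E–Measure 3: Plan E 12–5.
Option II vs Proposal Blue: 5+8 = 13 for Option II, 4 for Proposal Blue — Option II by 13–4.
Option II–Measure 3: Measure 3 9–8.
Proposal Blue–Measure 3: Proposal Blue 12–5.
Every option loses at least once (Plan E loses to Option II; Option II loses to Measure 3; Proposal Blue loses to Option II; Measure 3 loses to Plan E). The majority relation contains the cycle Plan E → Measure 3 → Option II → Plan E, so there is no Condorcet winner.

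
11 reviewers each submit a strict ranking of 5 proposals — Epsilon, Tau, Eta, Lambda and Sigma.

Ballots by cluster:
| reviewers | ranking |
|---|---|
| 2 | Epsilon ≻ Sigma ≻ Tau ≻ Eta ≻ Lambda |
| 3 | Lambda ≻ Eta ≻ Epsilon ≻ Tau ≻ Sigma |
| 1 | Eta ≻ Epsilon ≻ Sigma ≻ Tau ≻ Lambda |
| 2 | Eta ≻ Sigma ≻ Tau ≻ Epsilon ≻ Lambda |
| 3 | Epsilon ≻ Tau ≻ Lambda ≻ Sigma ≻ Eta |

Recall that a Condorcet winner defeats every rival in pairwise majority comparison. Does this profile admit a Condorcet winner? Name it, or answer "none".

Check each pair by majority over 11 ballots:
Epsilon vs Tau: Epsilon, 9–2.
Epsilon vs Eta: Eta wins 6–5.
Epsilon vs Lambda: Epsilon wins 8–3.
Epsilon vs Sigma: Epsilon, 9–2.
Tau vs Eta: Eta wins 6–5.
Tau–Lambda: Tau 8–3.
Tau–Sigma: Tau 6–5.
Eta vs Lambda: Lambda wins 6–5.
Eta–Sigma: Eta 6–5.
Lambda vs Sigma: Lambda wins 6–5.
Every project loses at least once (Epsilon loses to Eta; Tau loses to Epsilon; Eta loses to Lambda; Lambda loses to Epsilon; Sigma loses to Epsilon). The majority relation contains the cycle Epsilon > Lambda > Eta > Epsilon, so there is no Condorcet winner.

none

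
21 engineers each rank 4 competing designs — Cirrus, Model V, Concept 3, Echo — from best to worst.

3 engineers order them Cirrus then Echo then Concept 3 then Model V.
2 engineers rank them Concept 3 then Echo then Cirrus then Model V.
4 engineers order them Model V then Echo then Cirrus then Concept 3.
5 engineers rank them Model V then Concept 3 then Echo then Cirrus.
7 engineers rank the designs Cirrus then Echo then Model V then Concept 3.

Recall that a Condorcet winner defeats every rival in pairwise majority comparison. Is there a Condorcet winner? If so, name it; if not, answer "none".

Echo

Head-to-head results (21 engineers):
Cirrus vs Model V: Cirrus wins 12–9.
Cirrus vs Concept 3: Cirrus, 14–7.
Cirrus vs Echo: Echo, 11–10.
Model V–Concept 3: Model V 16–5.
Model V vs Echo: Echo wins 12–9.
Concept 3 vs Echo: Echo wins 14–7.
Echo wins every pairwise contest, so Echo is the Condorcet winner.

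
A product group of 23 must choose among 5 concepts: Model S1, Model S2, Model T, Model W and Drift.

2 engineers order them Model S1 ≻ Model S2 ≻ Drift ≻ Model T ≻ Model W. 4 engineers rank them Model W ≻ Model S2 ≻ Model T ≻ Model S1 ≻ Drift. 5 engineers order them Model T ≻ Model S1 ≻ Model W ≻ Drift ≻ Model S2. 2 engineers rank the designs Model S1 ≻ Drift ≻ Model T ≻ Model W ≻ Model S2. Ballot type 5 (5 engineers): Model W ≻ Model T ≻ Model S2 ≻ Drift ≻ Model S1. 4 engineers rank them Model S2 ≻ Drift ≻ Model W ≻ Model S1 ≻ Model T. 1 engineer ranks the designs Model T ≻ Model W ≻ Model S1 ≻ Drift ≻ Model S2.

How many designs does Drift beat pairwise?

Drift against each rival (23 engineers):
Drift vs Model S1: Drift preferred on 5+4 = 9 ballots; Model S1 wins 14–9.
Drift vs Model S2: 8 to 15, Model S2.
Drift vs Model T: Drift is ranked higher on 2+2+4 = 8 ballots, Model T on 15. Model T wins 15–8.
Drift vs Model W: 8 to 15, Model W.
Drift beats no one; loses to Model S1, Model S2, Model T, Model W — 0 pairwise wins.

0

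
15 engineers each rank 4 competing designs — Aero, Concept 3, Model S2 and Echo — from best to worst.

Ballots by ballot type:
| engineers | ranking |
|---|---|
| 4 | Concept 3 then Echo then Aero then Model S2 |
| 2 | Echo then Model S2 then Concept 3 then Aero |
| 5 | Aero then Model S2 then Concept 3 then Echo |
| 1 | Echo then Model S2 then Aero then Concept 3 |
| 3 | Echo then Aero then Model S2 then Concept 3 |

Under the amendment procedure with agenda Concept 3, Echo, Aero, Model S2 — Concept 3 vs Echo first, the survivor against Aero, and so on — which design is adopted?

Round 1: Concept 3 vs Echo — 9–6, Concept 3 advances.
Round 2: Concept 3 vs Aero — 6–9, Aero advances.
Round 3: Aero vs Model S2 — 12–3, Aero advances.
The agenda winner is Aero.

Aero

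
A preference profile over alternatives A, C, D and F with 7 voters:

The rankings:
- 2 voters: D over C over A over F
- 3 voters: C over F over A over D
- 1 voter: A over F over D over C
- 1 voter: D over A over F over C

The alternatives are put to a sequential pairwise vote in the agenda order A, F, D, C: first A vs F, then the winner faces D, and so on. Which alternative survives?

Round 1: A vs F — 4–3, A advances.
Round 2: A vs D — 4–3, A advances.
Round 3: A vs C — 2–5, C advances.
The agenda winner is C.

C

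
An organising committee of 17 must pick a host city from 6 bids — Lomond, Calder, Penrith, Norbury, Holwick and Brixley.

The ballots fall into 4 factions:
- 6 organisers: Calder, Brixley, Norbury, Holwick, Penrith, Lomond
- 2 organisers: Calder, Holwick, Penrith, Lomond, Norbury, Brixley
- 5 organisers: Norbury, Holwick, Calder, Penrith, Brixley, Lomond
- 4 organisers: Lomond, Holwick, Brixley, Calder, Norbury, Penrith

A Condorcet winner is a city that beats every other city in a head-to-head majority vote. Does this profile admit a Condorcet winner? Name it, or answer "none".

none

Pairwise majorities:
Lomond–Calder: Calder 13–4.
Lomond vs Penrith: Penrith, 13–4.
Lomond vs Norbury: Norbury wins 11–6.
Lomond vs Holwick: Holwick, 13–4.
Lomond–Brixley: Brixley 11–6.
Calder–Penrith: Calder 17–0.
Calder vs Norbury: Calder, 12–5.
Calder–Holwick: Holwick 9–8.
Calder–Brixley: Calder 13–4.
Penrith vs Norbury: Norbury, 15–2.
Penrith–Holwick: Holwick 17–0.
Penrith–Brixley: Brixley 10–7.
Norbury vs Holwick: Norbury, 11–6.
Norbury–Brixley: Brixley 10–7.
Holwick vs Brixley: Holwick, 11–6.
No city is unbeaten: Lomond loses to Calder; Calder loses to Holwick; Penrith loses to Calder; Norbury loses to Calder; Holwick loses to Norbury; Brixley loses to Calder. In particular Calder beats Norbury beats Holwick beats Calder is a majority cycle — no Condorcet winner exists.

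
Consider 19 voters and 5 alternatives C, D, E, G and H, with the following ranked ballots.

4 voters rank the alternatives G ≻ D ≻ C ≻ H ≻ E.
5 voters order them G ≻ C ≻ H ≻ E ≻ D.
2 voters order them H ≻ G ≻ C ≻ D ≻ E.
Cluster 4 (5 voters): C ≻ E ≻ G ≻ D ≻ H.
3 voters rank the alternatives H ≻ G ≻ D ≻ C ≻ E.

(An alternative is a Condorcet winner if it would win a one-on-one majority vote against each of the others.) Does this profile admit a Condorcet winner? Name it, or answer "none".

G

Pairwise majorities:
C vs D: 12 to 7, C.
C vs E: C preferred on 4+5+2+5+3 = 19 ballots; C wins 19–0.
C vs G: G, 14–5.
C vs H: 4+5+5 = 14 for C, 5 for H — C by 14–5.
D vs E: E wins 10–9.
D vs G: G, 19–0.
D vs H: D preferred on 4+5 = 9 ballots; H wins 10–9.
E vs G: E preferred on 5 ballots; G wins 14–5.
E vs H: H, 14–5.
G vs H: G preferred on 4+5+5 = 14 ballots; G wins 14–5.
G wins every pairwise contest, so G is the Condorcet winner.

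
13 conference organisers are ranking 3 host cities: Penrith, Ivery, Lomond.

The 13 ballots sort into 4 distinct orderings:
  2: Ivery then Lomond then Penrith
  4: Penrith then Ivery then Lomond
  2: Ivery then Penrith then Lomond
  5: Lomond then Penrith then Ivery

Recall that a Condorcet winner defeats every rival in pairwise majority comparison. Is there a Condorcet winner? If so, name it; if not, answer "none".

Pairwise majorities:
Penrith vs Ivery: Penrith, 9–4.
Penrith vs Lomond: Lomond, 7–6.
Ivery–Lomond: Ivery 8–5.
Each city drops at least one matchup (Penrith loses to Lomond; Ivery loses to Penrith; Lomond loses to Ivery); the cycle Penrith → Ivery → Lomond → Penrith rules out a Condorcet winner.

none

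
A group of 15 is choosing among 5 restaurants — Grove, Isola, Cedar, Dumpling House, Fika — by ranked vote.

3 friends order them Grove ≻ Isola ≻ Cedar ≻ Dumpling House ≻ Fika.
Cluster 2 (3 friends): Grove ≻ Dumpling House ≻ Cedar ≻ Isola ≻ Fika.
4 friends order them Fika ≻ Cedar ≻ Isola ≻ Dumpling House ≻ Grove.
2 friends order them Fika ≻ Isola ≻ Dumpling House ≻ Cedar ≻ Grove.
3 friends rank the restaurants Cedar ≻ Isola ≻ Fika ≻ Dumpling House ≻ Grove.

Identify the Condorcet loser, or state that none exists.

Grove

Pairwise majorities:
Grove vs Isola: 3+3 = 6 for Grove, 9 for Isola — Isola by 9–6.
Grove vs Cedar: 6 to 9, Cedar.
Grove vs Dumpling House: Dumpling House wins 9–6.
Grove vs Fika: Fika wins 9–6.
Isola vs Cedar: 3+2 = 5 for Isola, 10 for Cedar — Cedar by 10–5.
Isola vs Dumpling House: Isola is ranked higher on 3+4+2+3 = 12 ballots, Dumpling House on 3. Isola wins 12–3.
Isola vs Fika: Isola preferred on 3+3+3 = 9 ballots; Isola wins 9–6.
Cedar vs Dumpling House: Cedar is ranked higher on 3+4+3 = 10 ballots, Dumpling House on 5. Cedar wins 10–5.
Cedar–Fika: Cedar 9–6.
Dumpling House vs Fika: 6 to 9, Fika.
Grove is beaten in every head-to-head and is the Condorcet loser.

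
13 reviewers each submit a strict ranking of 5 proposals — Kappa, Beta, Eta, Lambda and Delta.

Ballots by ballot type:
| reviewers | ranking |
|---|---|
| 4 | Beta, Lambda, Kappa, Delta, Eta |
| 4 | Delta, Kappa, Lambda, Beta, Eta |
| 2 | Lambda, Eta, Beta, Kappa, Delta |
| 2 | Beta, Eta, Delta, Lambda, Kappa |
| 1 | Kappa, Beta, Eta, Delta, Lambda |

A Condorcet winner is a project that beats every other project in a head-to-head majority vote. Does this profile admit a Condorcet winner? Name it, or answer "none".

Beta

Check each pair by majority over 13 ballots:
Kappa vs Beta: Beta, 8–5.
Kappa vs Eta: Kappa wins 9–4.
Kappa vs Lambda: Lambda, 8–5.
Kappa–Delta: Kappa 7–6.
Beta vs Eta: Beta wins 11–2.
Beta vs Lambda: Beta, 7–6.
Beta–Delta: Beta 9–4.
Eta–Lambda: Lambda 10–3.
Eta vs Delta: Delta, 8–5.
Lambda–Delta: Delta 7–6.
Beta beats each of Kappa, Eta, Lambda, Delta — Beta is the Condorcet winner.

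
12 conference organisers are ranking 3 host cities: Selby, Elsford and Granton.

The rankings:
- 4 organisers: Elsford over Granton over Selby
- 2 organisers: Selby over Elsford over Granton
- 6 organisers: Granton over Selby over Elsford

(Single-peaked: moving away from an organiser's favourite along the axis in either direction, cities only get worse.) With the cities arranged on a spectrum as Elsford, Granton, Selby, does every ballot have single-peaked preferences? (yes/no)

Axis positions: Elsford=1, Granton=2, Selby=3.
Cluster 1 (peak Elsford at position 1): ranking walks positions 1-2-3, expanding outward from the peak — single-peaked.
Cluster 2: ranking walks positions 3-1-2; Elsford is ranked above Granton even though Granton lies between Elsford and the peak Selby on the axis — preferences dip and rise again. Not single-peaked.
Cluster 3 (peak Granton at position 2): ranking walks positions 2-3-1, expanding outward from the peak — single-peaked.
Cluster 2 violates single-peakedness, so the profile is not single-peaked on this axis.

no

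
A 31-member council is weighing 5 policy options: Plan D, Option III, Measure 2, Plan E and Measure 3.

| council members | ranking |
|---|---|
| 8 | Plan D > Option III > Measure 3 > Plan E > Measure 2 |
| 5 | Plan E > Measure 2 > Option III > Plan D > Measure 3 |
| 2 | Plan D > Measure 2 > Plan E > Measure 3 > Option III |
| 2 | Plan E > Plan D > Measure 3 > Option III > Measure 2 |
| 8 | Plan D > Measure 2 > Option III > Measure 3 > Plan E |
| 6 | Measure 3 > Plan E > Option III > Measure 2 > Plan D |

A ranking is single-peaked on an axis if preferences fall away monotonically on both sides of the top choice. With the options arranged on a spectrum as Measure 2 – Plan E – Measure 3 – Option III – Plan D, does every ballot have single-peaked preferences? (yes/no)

no

Axis positions: Measure 2=1, Plan E=2, Measure 3=3, Option III=4, Plan D=5.
Group 1 (peak Plan D at position 5): ranking walks positions 5-4-3-2-1, expanding outward from the peak — single-peaked.
Group 2: ranking walks positions 2-1-4-5-3; Option III is ranked above Measure 3 even though Measure 3 lies between Option III and the peak Plan E on the axis — preferences dip and rise again. Not single-peaked.
Group 3: ranking walks positions 5-1-2-3-4; Measure 2 is ranked above Option III even though Option III lies between Measure 2 and the peak Plan D on the axis — preferences dip and rise again. Not single-peaked.
Group 4: ranking walks positions 2-5-3-4-1; Plan D is ranked above Measure 3 even though Measure 3 lies between Plan D and the peak Plan E on the axis — preferences dip and rise again. Not single-peaked.
Group 5: ranking walks positions 5-1-4-3-2; Measure 2 is ranked above Option III even though Option III lies between Measure 2 and the peak Plan D on the axis — preferences dip and rise again. Not single-peaked.
Group 6 (peak Measure 3 at position 3): ranking walks positions 3-2-4-1-5, expanding outward from the peak — single-peaked.
Group 2 violates single-peakedness, so the profile is not single-peaked on this axis.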